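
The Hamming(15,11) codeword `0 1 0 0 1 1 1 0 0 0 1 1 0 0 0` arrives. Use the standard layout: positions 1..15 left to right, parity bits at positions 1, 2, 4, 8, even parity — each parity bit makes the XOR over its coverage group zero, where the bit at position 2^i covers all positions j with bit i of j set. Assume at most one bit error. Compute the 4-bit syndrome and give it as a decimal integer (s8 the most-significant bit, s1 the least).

1

s1: b1⊕b3⊕b5⊕b7⊕b9⊕b11⊕b13⊕b15 = 0⊕0⊕1⊕1⊕0⊕1⊕0⊕0 = 1
s2: b2⊕b3⊕b6⊕b7⊕b10⊕b11⊕b14⊕b15 = 1⊕0⊕1⊕1⊕0⊕1⊕0⊕0 = 0
s4: b4⊕b5⊕b6⊕b7⊕b12⊕b13⊕b14⊕b15 = 0⊕1⊕1⊕1⊕1⊕0⊕0⊕0 = 0
s8: b8⊕b9⊕b10⊕b11⊕b12⊕b13⊕b14⊕b15 = 0⊕0⊕0⊕1⊕1⊕0⊕0⊕0 = 0
Syndrome (s8...s1) = 0001 → position 1.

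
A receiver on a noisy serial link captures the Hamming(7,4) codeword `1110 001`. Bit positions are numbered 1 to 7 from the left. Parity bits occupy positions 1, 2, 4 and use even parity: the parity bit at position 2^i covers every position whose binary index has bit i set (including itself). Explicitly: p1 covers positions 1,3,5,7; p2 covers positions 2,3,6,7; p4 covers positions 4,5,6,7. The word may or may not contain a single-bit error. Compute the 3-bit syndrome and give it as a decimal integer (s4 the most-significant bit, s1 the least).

s1: b1⊕b3⊕b5⊕b7 = 1⊕1⊕0⊕1 = 1
s2: b2⊕b3⊕b6⊕b7 = 1⊕1⊕0⊕1 = 1
s4: b4⊕b5⊕b6⊕b7 = 0⊕0⊕0⊕1 = 1
Syndrome (s4...s1) = 111 → position 7.

7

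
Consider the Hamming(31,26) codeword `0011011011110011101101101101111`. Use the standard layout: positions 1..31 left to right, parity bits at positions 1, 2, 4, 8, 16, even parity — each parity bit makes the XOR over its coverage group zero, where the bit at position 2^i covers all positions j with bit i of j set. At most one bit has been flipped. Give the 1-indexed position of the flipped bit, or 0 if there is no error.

s1: b1⊕b3⊕b5⊕b7⊕b9⊕b11⊕b13⊕b15⊕b17⊕b19⊕b21⊕b23⊕b25⊕b27⊕b29⊕b31 = 0⊕1⊕0⊕1⊕1⊕1⊕0⊕1⊕1⊕1⊕0⊕1⊕1⊕0⊕1⊕1 = 1
s2: b2⊕b3⊕b6⊕b7⊕b10⊕b11⊕b14⊕b15⊕b18⊕b19⊕b22⊕b23⊕b26⊕b27⊕b30⊕b31 = 0⊕1⊕1⊕1⊕1⊕1⊕0⊕1⊕0⊕1⊕1⊕1⊕1⊕0⊕1⊕1 = 0
s4: b4⊕b5⊕b6⊕b7⊕b12⊕b13⊕b14⊕b15⊕b20⊕b21⊕b22⊕b23⊕b28⊕b29⊕b30⊕b31 = 1⊕0⊕1⊕1⊕1⊕0⊕0⊕1⊕1⊕0⊕1⊕1⊕1⊕1⊕1⊕1 = 0
s8: b8⊕b9⊕b10⊕b11⊕b12⊕b13⊕b14⊕b15⊕b24⊕b25⊕b26⊕b27⊕b28⊕b29⊕b30⊕b31 = 0⊕1⊕1⊕1⊕1⊕0⊕0⊕1⊕0⊕1⊕1⊕0⊕1⊕1⊕1⊕1 = 1
s16: b16⊕b17⊕b18⊕b19⊕b20⊕b21⊕b22⊕b23⊕b24⊕b25⊕b26⊕b27⊕b28⊕b29⊕b30⊕b31 = 1⊕1⊕0⊕1⊕1⊕0⊕1⊕1⊕0⊕1⊕1⊕0⊕1⊕1⊕1⊕1 = 0
Syndrome (s16...s1) = 01001 → position 9.

9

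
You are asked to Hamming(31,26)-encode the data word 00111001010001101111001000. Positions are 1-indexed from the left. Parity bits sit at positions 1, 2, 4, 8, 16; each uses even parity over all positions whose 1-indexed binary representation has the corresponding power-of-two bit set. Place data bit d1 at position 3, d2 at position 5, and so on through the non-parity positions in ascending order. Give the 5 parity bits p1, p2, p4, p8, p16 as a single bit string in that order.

10001

Place data bits at non-power-of-two positions: b3=0, b5=0, b6=1, b7=1, b9=1, b10=0, b11=0, b12=1, b13=0, b14=1, b15=0, b17=0, b18=0, b19=1, b20=1, b21=0, b22=1, b23=1, b24=1, b25=1, b26=0, b27=0, b28=1, b29=0, b30=0, b31=0.
p1 = XOR of data positions {3,5,7,9,11,13,15,17,19,21,23,25,27,29,31} = 0⊕0⊕1⊕1⊕0⊕0⊕0⊕0⊕1⊕0⊕1⊕1⊕0⊕0⊕0 = 1
p2 = XOR of data positions {3,6,7,10,11,14,15,18,19,22,23,26,27,30,31} = 0⊕1⊕1⊕0⊕0⊕1⊕0⊕0⊕1⊕1⊕1⊕0⊕0⊕0⊕0 = 0
p4 = XOR of data positions {5,6,7,12,13,14,15,20,21,22,23,28,29,30,31} = 0⊕1⊕1⊕1⊕0⊕1⊕0⊕1⊕0⊕1⊕1⊕1⊕0⊕0⊕0 = 0
p8 = XOR of data positions {9,10,11,12,13,14,15,24,25,26,27,28,29,30,31} = 1⊕0⊕0⊕1⊕0⊕1⊕0⊕1⊕1⊕0⊕0⊕1⊕0⊕0⊕0 = 0
p16 = XOR of data positions {17,18,19,20,21,22,23,24,25,26,27,28,29,30,31} = 0⊕0⊕1⊕1⊕0⊕1⊕1⊕1⊕1⊕0⊕0⊕1⊕0⊕0⊕0 = 1
Parity bits p1,p2,p4,p8,p16 = 10001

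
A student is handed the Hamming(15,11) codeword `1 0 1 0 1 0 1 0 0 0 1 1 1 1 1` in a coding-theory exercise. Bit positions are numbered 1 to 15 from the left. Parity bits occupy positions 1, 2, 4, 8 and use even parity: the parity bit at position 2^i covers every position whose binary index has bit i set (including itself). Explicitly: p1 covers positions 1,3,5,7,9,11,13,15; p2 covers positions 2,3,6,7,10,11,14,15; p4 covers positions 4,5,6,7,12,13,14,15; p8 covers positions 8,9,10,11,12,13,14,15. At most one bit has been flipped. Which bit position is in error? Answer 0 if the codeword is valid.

11

s1: b1⊕b3⊕b5⊕b7⊕b9⊕b11⊕b13⊕b15 = 1⊕1⊕1⊕1⊕0⊕1⊕1⊕1 = 1
s2: b2⊕b3⊕b6⊕b7⊕b10⊕b11⊕b14⊕b15 = 0⊕1⊕0⊕1⊕0⊕1⊕1⊕1 = 1
s4: b4⊕b5⊕b6⊕b7⊕b12⊕b13⊕b14⊕b15 = 0⊕1⊕0⊕1⊕1⊕1⊕1⊕1 = 0
s8: b8⊕b9⊕b10⊕b11⊕b12⊕b13⊕b14⊕b15 = 0⊕0⊕0⊕1⊕1⊕1⊕1⊕1 = 1
Syndrome (s8...s1) = 1011 → position 11.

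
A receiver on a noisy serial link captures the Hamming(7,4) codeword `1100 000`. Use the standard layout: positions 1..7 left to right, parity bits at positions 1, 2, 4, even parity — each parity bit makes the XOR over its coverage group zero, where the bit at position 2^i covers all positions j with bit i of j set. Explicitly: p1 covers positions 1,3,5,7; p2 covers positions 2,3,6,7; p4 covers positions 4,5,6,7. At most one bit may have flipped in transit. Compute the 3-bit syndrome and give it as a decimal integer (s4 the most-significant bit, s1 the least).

3

s1: b1⊕b3⊕b5⊕b7 = 1⊕0⊕0⊕0 = 1
s2: b2⊕b3⊕b6⊕b7 = 1⊕0⊕0⊕0 = 1
s4: b4⊕b5⊕b6⊕b7 = 0⊕0⊕0⊕0 = 0
Syndrome (s4...s1) = 011 → position 3.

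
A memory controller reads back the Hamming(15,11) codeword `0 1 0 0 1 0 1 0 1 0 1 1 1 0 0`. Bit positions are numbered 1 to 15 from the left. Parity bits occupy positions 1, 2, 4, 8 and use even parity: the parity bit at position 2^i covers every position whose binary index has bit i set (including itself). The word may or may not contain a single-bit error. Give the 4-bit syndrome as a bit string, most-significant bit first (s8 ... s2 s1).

0011

s1: b1⊕b3⊕b5⊕b7⊕b9⊕b11⊕b13⊕b15 = 0⊕0⊕1⊕1⊕1⊕1⊕1⊕0 = 1
s2: b2⊕b3⊕b6⊕b7⊕b10⊕b11⊕b14⊕b15 = 1⊕0⊕0⊕1⊕0⊕1⊕0⊕0 = 1
s4: b4⊕b5⊕b6⊕b7⊕b12⊕b13⊕b14⊕b15 = 0⊕1⊕0⊕1⊕1⊕1⊕0⊕0 = 0
s8: b8⊕b9⊕b10⊕b11⊕b12⊕b13⊕b14⊕b15 = 0⊕1⊕0⊕1⊕1⊕1⊕0⊕0 = 0
Syndrome (s8...s1) = 0011 → position 3.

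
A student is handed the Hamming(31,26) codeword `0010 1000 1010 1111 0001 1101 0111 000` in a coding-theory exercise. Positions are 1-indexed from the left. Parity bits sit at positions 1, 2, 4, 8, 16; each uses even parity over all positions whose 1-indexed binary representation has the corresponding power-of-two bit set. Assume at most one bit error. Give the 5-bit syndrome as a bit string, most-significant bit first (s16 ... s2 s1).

s1: b1⊕b3⊕b5⊕b7⊕b9⊕b11⊕b13⊕b15⊕b17⊕b19⊕b21⊕b23⊕b25⊕b27⊕b29⊕b31 = 0⊕1⊕1⊕0⊕1⊕1⊕1⊕1⊕0⊕0⊕1⊕0⊕0⊕1⊕0⊕0 = 0
s2: b2⊕b3⊕b6⊕b7⊕b10⊕b11⊕b14⊕b15⊕b18⊕b19⊕b22⊕b23⊕b26⊕b27⊕b30⊕b31 = 0⊕1⊕0⊕0⊕0⊕1⊕1⊕1⊕0⊕0⊕1⊕0⊕1⊕1⊕0⊕0 = 1
s4: b4⊕b5⊕b6⊕b7⊕b12⊕b13⊕b14⊕b15⊕b20⊕b21⊕b22⊕b23⊕b28⊕b29⊕b30⊕b31 = 0⊕1⊕0⊕0⊕0⊕1⊕1⊕1⊕1⊕1⊕1⊕0⊕1⊕0⊕0⊕0 = 0
s8: b8⊕b9⊕b10⊕b11⊕b12⊕b13⊕b14⊕b15⊕b24⊕b25⊕b26⊕b27⊕b28⊕b29⊕b30⊕b31 = 0⊕1⊕0⊕1⊕0⊕1⊕1⊕1⊕1⊕0⊕1⊕1⊕1⊕0⊕0⊕0 = 1
s16: b16⊕b17⊕b18⊕b19⊕b20⊕b21⊕b22⊕b23⊕b24⊕b25⊕b26⊕b27⊕b28⊕b29⊕b30⊕b31 = 1⊕0⊕0⊕0⊕1⊕1⊕1⊕0⊕1⊕0⊕1⊕1⊕1⊕0⊕0⊕0 = 0
Syndrome (s16...s1) = 01010 → position 10.

01010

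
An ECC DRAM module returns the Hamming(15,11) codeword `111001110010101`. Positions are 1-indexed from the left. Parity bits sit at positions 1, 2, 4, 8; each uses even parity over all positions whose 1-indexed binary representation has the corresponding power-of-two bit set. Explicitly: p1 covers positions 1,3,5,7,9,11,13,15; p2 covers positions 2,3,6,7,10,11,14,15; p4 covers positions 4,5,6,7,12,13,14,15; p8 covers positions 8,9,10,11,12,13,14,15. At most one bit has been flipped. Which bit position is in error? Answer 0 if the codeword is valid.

0

s1: b1⊕b3⊕b5⊕b7⊕b9⊕b11⊕b13⊕b15 = 1⊕1⊕0⊕1⊕0⊕1⊕1⊕1 = 0
s2: b2⊕b3⊕b6⊕b7⊕b10⊕b11⊕b14⊕b15 = 1⊕1⊕1⊕1⊕0⊕1⊕0⊕1 = 0
s4: b4⊕b5⊕b6⊕b7⊕b12⊕b13⊕b14⊕b15 = 0⊕0⊕1⊕1⊕0⊕1⊕0⊕1 = 0
s8: b8⊕b9⊕b10⊕b11⊕b12⊕b13⊕b14⊕b15 = 1⊕0⊕0⊕1⊕0⊕1⊕0⊕1 = 0
Syndrome (s8...s1) = 0000 → position 0 (no error).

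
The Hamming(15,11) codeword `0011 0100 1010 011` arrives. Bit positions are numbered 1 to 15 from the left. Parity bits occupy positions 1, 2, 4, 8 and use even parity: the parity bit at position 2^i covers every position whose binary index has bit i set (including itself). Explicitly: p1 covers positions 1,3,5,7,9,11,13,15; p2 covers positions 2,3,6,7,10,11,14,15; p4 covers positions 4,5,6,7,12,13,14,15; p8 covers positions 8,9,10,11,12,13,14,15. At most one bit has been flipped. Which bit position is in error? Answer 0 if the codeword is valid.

2

s1: b1⊕b3⊕b5⊕b7⊕b9⊕b11⊕b13⊕b15 = 0⊕1⊕0⊕0⊕1⊕1⊕0⊕1 = 0
s2: b2⊕b3⊕b6⊕b7⊕b10⊕b11⊕b14⊕b15 = 0⊕1⊕1⊕0⊕0⊕1⊕1⊕1 = 1
s4: b4⊕b5⊕b6⊕b7⊕b12⊕b13⊕b14⊕b15 = 1⊕0⊕1⊕0⊕0⊕0⊕1⊕1 = 0
s8: b8⊕b9⊕b10⊕b11⊕b12⊕b13⊕b14⊕b15 = 0⊕1⊕0⊕1⊕0⊕0⊕1⊕1 = 0
Syndrome (s8...s1) = 0010 → position 2.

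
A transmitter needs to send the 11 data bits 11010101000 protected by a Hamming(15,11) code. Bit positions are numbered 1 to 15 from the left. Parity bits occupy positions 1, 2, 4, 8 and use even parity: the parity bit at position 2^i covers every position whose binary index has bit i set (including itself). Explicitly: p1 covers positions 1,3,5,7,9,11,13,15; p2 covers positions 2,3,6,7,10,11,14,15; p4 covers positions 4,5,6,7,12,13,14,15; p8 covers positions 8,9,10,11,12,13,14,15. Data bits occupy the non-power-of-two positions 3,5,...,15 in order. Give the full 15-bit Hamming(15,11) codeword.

111110100101000

Place data bits at non-power-of-two positions: b3=1, b5=1, b6=0, b7=1, b9=0, b10=1, b11=0, b12=1, b13=0, b14=0, b15=0.
p1 = XOR of data positions {3,5,7,9,11,13,15} = 1⊕1⊕1⊕0⊕0⊕0⊕0 = 1
p2 = XOR of data positions {3,6,7,10,11,14,15} = 1⊕0⊕1⊕1⊕0⊕0⊕0 = 1
p4 = XOR of data positions {5,6,7,12,13,14,15} = 1⊕0⊕1⊕1⊕0⊕0⊕0 = 1
p8 = XOR of data positions {9,10,11,12,13,14,15} = 0⊕1⊕0⊕1⊕0⊕0⊕0 = 0
Codeword b1..b15 = 111110100101000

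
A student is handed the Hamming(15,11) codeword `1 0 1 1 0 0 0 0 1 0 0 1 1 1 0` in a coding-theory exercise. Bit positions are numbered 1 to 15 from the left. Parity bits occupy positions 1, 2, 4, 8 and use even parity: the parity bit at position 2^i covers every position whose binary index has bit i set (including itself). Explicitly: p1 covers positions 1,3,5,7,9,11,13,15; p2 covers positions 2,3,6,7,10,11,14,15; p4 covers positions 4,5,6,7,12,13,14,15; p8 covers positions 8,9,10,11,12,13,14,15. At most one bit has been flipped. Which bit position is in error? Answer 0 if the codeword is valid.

0

s1: b1⊕b3⊕b5⊕b7⊕b9⊕b11⊕b13⊕b15 = 1⊕1⊕0⊕0⊕1⊕0⊕1⊕0 = 0
s2: b2⊕b3⊕b6⊕b7⊕b10⊕b11⊕b14⊕b15 = 0⊕1⊕0⊕0⊕0⊕0⊕1⊕0 = 0
s4: b4⊕b5⊕b6⊕b7⊕b12⊕b13⊕b14⊕b15 = 1⊕0⊕0⊕0⊕1⊕1⊕1⊕0 = 0
s8: b8⊕b9⊕b10⊕b11⊕b12⊕b13⊕b14⊕b15 = 0⊕1⊕0⊕0⊕1⊕1⊕1⊕0 = 0
Syndrome (s8...s1) = 0000 → position 0 (no error).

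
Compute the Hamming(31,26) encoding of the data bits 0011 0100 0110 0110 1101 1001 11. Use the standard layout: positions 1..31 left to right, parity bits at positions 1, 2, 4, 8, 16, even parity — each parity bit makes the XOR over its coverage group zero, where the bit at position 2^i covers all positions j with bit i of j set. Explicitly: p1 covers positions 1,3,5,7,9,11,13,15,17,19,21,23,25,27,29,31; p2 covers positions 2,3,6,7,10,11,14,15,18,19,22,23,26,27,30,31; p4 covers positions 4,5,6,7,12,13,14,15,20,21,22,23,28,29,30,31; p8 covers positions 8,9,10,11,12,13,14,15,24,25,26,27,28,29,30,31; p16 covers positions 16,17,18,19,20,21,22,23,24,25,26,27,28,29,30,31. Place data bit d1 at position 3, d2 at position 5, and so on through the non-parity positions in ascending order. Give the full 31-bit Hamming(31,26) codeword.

1100011001000111001101101100111

Place data bits at non-power-of-two positions: b3=0, b5=0, b6=1, b7=1, b9=0, b10=1, b11=0, b12=0, b13=0, b14=1, b15=1, b17=0, b18=0, b19=1, b20=1, b21=0, b22=1, b23=1, b24=0, b25=1, b26=1, b27=0, b28=0, b29=1, b30=1, b31=1.
p1 = XOR of data positions {3,5,7,9,11,13,15,17,19,21,23,25,27,29,31} = 0⊕0⊕1⊕0⊕0⊕0⊕1⊕0⊕1⊕0⊕1⊕1⊕0⊕1⊕1 = 1
p2 = XOR of data positions {3,6,7,10,11,14,15,18,19,22,23,26,27,30,31} = 0⊕1⊕1⊕1⊕0⊕1⊕1⊕0⊕1⊕1⊕1⊕1⊕0⊕1⊕1 = 1
p4 = XOR of data positions {5,6,7,12,13,14,15,20,21,22,23,28,29,30,31} = 0⊕1⊕1⊕0⊕0⊕1⊕1⊕1⊕0⊕1⊕1⊕0⊕1⊕1⊕1 = 0
p8 = XOR of data positions {9,10,11,12,13,14,15,24,25,26,27,28,29,30,31} = 0⊕1⊕0⊕0⊕0⊕1⊕1⊕0⊕1⊕1⊕0⊕0⊕1⊕1⊕1 = 0
p16 = XOR of data positions {17,18,19,20,21,22,23,24,25,26,27,28,29,30,31} = 0⊕0⊕1⊕1⊕0⊕1⊕1⊕0⊕1⊕1⊕0⊕0⊕1⊕1⊕1 = 1
Codeword b1..b31 = 1100011001000111001101101100111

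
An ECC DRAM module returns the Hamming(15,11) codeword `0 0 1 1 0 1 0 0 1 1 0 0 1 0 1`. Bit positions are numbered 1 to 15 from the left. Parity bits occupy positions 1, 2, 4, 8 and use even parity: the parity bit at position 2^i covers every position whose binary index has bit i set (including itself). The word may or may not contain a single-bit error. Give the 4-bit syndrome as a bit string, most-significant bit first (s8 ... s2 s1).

0000

s1: b1⊕b3⊕b5⊕b7⊕b9⊕b11⊕b13⊕b15 = 0⊕1⊕0⊕0⊕1⊕0⊕1⊕1 = 0
s2: b2⊕b3⊕b6⊕b7⊕b10⊕b11⊕b14⊕b15 = 0⊕1⊕1⊕0⊕1⊕0⊕0⊕1 = 0
s4: b4⊕b5⊕b6⊕b7⊕b12⊕b13⊕b14⊕b15 = 1⊕0⊕1⊕0⊕0⊕1⊕0⊕1 = 0
s8: b8⊕b9⊕b10⊕b11⊕b12⊕b13⊕b14⊕b15 = 0⊕1⊕1⊕0⊕0⊕1⊕0⊕1 = 0
Syndrome (s8...s1) = 0000 → position 0 (no error).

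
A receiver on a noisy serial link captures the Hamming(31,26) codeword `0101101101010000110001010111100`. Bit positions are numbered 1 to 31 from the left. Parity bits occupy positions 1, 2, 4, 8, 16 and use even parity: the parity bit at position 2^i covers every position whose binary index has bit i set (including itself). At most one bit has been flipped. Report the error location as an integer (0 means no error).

s1: b1⊕b3⊕b5⊕b7⊕b9⊕b11⊕b13⊕b15⊕b17⊕b19⊕b21⊕b23⊕b25⊕b27⊕b29⊕b31 = 0⊕0⊕1⊕1⊕0⊕0⊕0⊕0⊕1⊕0⊕0⊕0⊕0⊕1⊕1⊕0 = 1
s2: b2⊕b3⊕b6⊕b7⊕b10⊕b11⊕b14⊕b15⊕b18⊕b19⊕b22⊕b23⊕b26⊕b27⊕b30⊕b31 = 1⊕0⊕0⊕1⊕1⊕0⊕0⊕0⊕1⊕0⊕1⊕0⊕1⊕1⊕0⊕0 = 1
s4: b4⊕b5⊕b6⊕b7⊕b12⊕b13⊕b14⊕b15⊕b20⊕b21⊕b22⊕b23⊕b28⊕b29⊕b30⊕b31 = 1⊕1⊕0⊕1⊕1⊕0⊕0⊕0⊕0⊕0⊕1⊕0⊕1⊕1⊕0⊕0 = 1
s8: b8⊕b9⊕b10⊕b11⊕b12⊕b13⊕b14⊕b15⊕b24⊕b25⊕b26⊕b27⊕b28⊕b29⊕b30⊕b31 = 1⊕0⊕1⊕0⊕1⊕0⊕0⊕0⊕1⊕0⊕1⊕1⊕1⊕1⊕0⊕0 = 0
s16: b16⊕b17⊕b18⊕b19⊕b20⊕b21⊕b22⊕b23⊕b24⊕b25⊕b26⊕b27⊕b28⊕b29⊕b30⊕b31 = 0⊕1⊕1⊕0⊕0⊕0⊕1⊕0⊕1⊕0⊕1⊕1⊕1⊕1⊕0⊕0 = 0
Syndrome (s16...s1) = 00111 → position 7.

7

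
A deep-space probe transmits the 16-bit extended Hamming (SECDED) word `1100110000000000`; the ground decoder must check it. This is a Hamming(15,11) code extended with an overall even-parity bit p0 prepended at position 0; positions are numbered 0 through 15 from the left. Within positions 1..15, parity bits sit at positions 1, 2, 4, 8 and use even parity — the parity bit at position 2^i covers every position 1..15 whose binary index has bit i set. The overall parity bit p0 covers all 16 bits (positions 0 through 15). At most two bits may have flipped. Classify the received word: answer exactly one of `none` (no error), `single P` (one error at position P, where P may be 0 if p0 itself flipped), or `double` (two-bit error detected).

none

s1: b1⊕b3⊕b5⊕b7⊕b9⊕b11⊕b13⊕b15 = 1⊕0⊕1⊕0⊕0⊕0⊕0⊕0 = 0
s2: b2⊕b3⊕b6⊕b7⊕b10⊕b11⊕b14⊕b15 = 0⊕0⊕0⊕0⊕0⊕0⊕0⊕0 = 0
s4: b4⊕b5⊕b6⊕b7⊕b12⊕b13⊕b14⊕b15 = 1⊕1⊕0⊕0⊕0⊕0⊕0⊕0 = 0
s8: b8⊕b9⊕b10⊕b11⊕b12⊕b13⊕b14⊕b15 = 0⊕0⊕0⊕0⊕0⊕0⊕0⊕0 = 0
Syndrome (s8...s1) = 0000 → position 0 (no error).
Overall parity (XOR of all 16 bits, including p0): 1⊕1⊕0⊕0⊕1⊕1⊕0⊕0⊕0⊕0⊕0⊕0⊕0⊕0⊕0⊕0 = 0
Overall=0, syndrome position=0 → no error.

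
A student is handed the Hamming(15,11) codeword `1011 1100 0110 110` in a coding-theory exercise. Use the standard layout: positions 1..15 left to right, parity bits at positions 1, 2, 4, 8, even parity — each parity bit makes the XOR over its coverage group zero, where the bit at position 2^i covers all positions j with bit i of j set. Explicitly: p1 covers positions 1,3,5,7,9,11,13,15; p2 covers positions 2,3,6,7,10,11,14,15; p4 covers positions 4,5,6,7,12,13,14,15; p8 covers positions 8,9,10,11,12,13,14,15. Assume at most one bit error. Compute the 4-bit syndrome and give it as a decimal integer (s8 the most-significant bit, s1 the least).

7

s1: b1⊕b3⊕b5⊕b7⊕b9⊕b11⊕b13⊕b15 = 1⊕1⊕1⊕0⊕0⊕1⊕1⊕0 = 1
s2: b2⊕b3⊕b6⊕b7⊕b10⊕b11⊕b14⊕b15 = 0⊕1⊕1⊕0⊕1⊕1⊕1⊕0 = 1
s4: b4⊕b5⊕b6⊕b7⊕b12⊕b13⊕b14⊕b15 = 1⊕1⊕1⊕0⊕0⊕1⊕1⊕0 = 1
s8: b8⊕b9⊕b10⊕b11⊕b12⊕b13⊕b14⊕b15 = 0⊕0⊕1⊕1⊕0⊕1⊕1⊕0 = 0
Syndrome (s8...s1) = 0111 → position 7.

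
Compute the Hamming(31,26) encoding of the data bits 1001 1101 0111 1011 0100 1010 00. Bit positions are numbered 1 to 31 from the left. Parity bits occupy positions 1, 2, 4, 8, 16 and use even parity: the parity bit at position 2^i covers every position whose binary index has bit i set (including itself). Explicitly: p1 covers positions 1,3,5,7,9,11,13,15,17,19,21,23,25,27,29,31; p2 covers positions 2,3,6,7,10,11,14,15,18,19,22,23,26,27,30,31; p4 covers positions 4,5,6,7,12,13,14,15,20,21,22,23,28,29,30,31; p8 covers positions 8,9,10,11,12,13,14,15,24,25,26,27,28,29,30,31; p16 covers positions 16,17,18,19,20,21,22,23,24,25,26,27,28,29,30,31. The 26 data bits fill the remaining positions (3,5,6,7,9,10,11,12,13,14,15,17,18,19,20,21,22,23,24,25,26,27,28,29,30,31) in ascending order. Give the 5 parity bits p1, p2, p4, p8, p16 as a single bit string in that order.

10011

Place data bits at non-power-of-two positions: b3=1, b5=0, b6=0, b7=1, b9=1, b10=1, b11=0, b12=1, b13=0, b14=1, b15=1, b17=1, b18=1, b19=0, b20=1, b21=1, b22=0, b23=1, b24=0, b25=0, b26=1, b27=0, b28=1, b29=0, b30=0, b31=0.
p1 = XOR of data positions {3,5,7,9,11,13,15,17,19,21,23,25,27,29,31} = 1⊕0⊕1⊕1⊕0⊕0⊕1⊕1⊕0⊕1⊕1⊕0⊕0⊕0⊕0 = 1
p2 = XOR of data positions {3,6,7,10,11,14,15,18,19,22,23,26,27,30,31} = 1⊕0⊕1⊕1⊕0⊕1⊕1⊕1⊕0⊕0⊕1⊕1⊕0⊕0⊕0 = 0
p4 = XOR of data positions {5,6,7,12,13,14,15,20,21,22,23,28,29,30,31} = 0⊕0⊕1⊕1⊕0⊕1⊕1⊕1⊕1⊕0⊕1⊕1⊕0⊕0⊕0 = 0
p8 = XOR of data positions {9,10,11,12,13,14,15,24,25,26,27,28,29,30,31} = 1⊕1⊕0⊕1⊕0⊕1⊕1⊕0⊕0⊕1⊕0⊕1⊕0⊕0⊕0 = 1
p16 = XOR of data positions {17,18,19,20,21,22,23,24,25,26,27,28,29,30,31} = 1⊕1⊕0⊕1⊕1⊕0⊕1⊕0⊕0⊕1⊕0⊕1⊕0⊕0⊕0 = 1
Parity bits p1,p2,p4,p8,p16 = 10011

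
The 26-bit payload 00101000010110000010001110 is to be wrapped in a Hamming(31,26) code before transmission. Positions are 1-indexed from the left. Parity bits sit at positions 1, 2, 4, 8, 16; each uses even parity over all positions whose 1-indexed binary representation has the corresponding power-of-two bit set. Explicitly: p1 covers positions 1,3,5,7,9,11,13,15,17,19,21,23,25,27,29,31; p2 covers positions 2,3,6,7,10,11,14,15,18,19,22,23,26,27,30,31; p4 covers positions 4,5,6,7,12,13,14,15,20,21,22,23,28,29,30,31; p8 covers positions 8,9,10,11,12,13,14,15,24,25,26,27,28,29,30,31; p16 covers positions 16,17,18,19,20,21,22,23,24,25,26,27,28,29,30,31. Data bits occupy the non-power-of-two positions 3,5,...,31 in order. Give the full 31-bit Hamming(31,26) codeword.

Place data bits at non-power-of-two positions: b3=0, b5=0, b6=1, b7=0, b9=1, b10=0, b11=0, b12=0, b13=0, b14=1, b15=0, b17=1, b18=1, b19=0, b20=0, b21=0, b22=0, b23=0, b24=1, b25=0, b26=0, b27=0, b28=1, b29=1, b30=1, b31=0.
p1 = XOR of data positions {3,5,7,9,11,13,15,17,19,21,23,25,27,29,31} = 0⊕0⊕0⊕1⊕0⊕0⊕0⊕1⊕0⊕0⊕0⊕0⊕0⊕1⊕0 = 1
p2 = XOR of data positions {3,6,7,10,11,14,15,18,19,22,23,26,27,30,31} = 0⊕1⊕0⊕0⊕0⊕1⊕0⊕1⊕0⊕0⊕0⊕0⊕0⊕1⊕0 = 0
p4 = XOR of data positions {5,6,7,12,13,14,15,20,21,22,23,28,29,30,31} = 0⊕1⊕0⊕0⊕0⊕1⊕0⊕0⊕0⊕0⊕0⊕1⊕1⊕1⊕0 = 1
p8 = XOR of data positions {9,10,11,12,13,14,15,24,25,26,27,28,29,30,31} = 1⊕0⊕0⊕0⊕0⊕1⊕0⊕1⊕0⊕0⊕0⊕1⊕1⊕1⊕0 = 0
p16 = XOR of data positions {17,18,19,20,21,22,23,24,25,26,27,28,29,30,31} = 1⊕1⊕0⊕0⊕0⊕0⊕0⊕1⊕0⊕0⊕0⊕1⊕1⊕1⊕0 = 0
Codeword b1..b31 = 1001010010000100110000010001110

1001010010000100110000010001110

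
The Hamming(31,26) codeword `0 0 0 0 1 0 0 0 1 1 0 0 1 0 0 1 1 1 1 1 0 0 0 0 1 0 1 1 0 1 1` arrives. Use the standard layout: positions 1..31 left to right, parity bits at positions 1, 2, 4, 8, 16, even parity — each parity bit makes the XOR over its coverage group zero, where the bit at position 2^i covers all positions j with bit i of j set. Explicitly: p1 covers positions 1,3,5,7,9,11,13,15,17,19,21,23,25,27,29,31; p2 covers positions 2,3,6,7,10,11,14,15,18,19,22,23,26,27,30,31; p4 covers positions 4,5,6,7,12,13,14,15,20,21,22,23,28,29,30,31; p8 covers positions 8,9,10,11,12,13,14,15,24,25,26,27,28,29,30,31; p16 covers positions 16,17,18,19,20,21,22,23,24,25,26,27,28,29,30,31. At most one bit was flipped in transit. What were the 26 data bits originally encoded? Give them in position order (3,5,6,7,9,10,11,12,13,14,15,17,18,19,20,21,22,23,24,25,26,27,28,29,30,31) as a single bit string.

01001100100111100001011011

s1: b1⊕b3⊕b5⊕b7⊕b9⊕b11⊕b13⊕b15⊕b17⊕b19⊕b21⊕b23⊕b25⊕b27⊕b29⊕b31 = 0⊕0⊕1⊕0⊕1⊕0⊕1⊕0⊕1⊕1⊕0⊕0⊕1⊕1⊕0⊕1 = 0
s2: b2⊕b3⊕b6⊕b7⊕b10⊕b11⊕b14⊕b15⊕b18⊕b19⊕b22⊕b23⊕b26⊕b27⊕b30⊕b31 = 0⊕0⊕0⊕0⊕1⊕0⊕0⊕0⊕1⊕1⊕0⊕0⊕0⊕1⊕1⊕1 = 0
s4: b4⊕b5⊕b6⊕b7⊕b12⊕b13⊕b14⊕b15⊕b20⊕b21⊕b22⊕b23⊕b28⊕b29⊕b30⊕b31 = 0⊕1⊕0⊕0⊕0⊕1⊕0⊕0⊕1⊕0⊕0⊕0⊕1⊕0⊕1⊕1 = 0
s8: b8⊕b9⊕b10⊕b11⊕b12⊕b13⊕b14⊕b15⊕b24⊕b25⊕b26⊕b27⊕b28⊕b29⊕b30⊕b31 = 0⊕1⊕1⊕0⊕0⊕1⊕0⊕0⊕0⊕1⊕0⊕1⊕1⊕0⊕1⊕1 = 0
s16: b16⊕b17⊕b18⊕b19⊕b20⊕b21⊕b22⊕b23⊕b24⊕b25⊕b26⊕b27⊕b28⊕b29⊕b30⊕b31 = 1⊕1⊕1⊕1⊕1⊕0⊕0⊕0⊕0⊕1⊕0⊕1⊕1⊕0⊕1⊕1 = 0
Syndrome (s16...s1) = 00000 → position 0 (no error).
No correction needed.
Data bits at positions 3,5,6,7,9,10,11,12,13,14,15,17,18,19,20,21,22,23,24,25,26,27,28,29,30,31: 01001100100111100001011011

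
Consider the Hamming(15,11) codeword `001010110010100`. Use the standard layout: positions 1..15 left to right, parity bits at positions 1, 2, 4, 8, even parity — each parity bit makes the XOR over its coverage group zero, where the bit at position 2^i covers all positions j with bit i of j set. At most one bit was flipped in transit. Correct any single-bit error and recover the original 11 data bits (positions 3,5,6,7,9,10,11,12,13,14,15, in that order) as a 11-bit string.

11010010101

s1: b1⊕b3⊕b5⊕b7⊕b9⊕b11⊕b13⊕b15 = 0⊕1⊕1⊕1⊕0⊕1⊕1⊕0 = 1
s2: b2⊕b3⊕b6⊕b7⊕b10⊕b11⊕b14⊕b15 = 0⊕1⊕0⊕1⊕0⊕1⊕0⊕0 = 1
s4: b4⊕b5⊕b6⊕b7⊕b12⊕b13⊕b14⊕b15 = 0⊕1⊕0⊕1⊕0⊕1⊕0⊕0 = 1
s8: b8⊕b9⊕b10⊕b11⊕b12⊕b13⊕b14⊕b15 = 1⊕0⊕0⊕1⊕0⊕1⊕0⊕0 = 1
Syndrome (s8...s1) = 1111 → position 15.
Flip bit 15: corrected codeword = 001010110010101
Data bits at positions 3,5,6,7,9,10,11,12,13,14,15: 11010010101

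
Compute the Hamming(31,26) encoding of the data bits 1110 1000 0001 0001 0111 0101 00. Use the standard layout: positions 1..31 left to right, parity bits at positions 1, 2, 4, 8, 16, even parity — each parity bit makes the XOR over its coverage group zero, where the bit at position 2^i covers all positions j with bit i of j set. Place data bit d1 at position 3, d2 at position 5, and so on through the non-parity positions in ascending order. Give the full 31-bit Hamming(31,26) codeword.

Place data bits at non-power-of-two positions: b3=1, b5=1, b6=1, b7=0, b9=1, b10=0, b11=0, b12=0, b13=0, b14=0, b15=0, b17=1, b18=0, b19=0, b20=0, b21=1, b22=0, b23=1, b24=1, b25=1, b26=0, b27=1, b28=0, b29=1, b30=0, b31=0.
p1 = XOR of data positions {3,5,7,9,11,13,15,17,19,21,23,25,27,29,31} = 1⊕1⊕0⊕1⊕0⊕0⊕0⊕1⊕0⊕1⊕1⊕1⊕1⊕1⊕0 = 1
p2 = XOR of data positions {3,6,7,10,11,14,15,18,19,22,23,26,27,30,31} = 1⊕1⊕0⊕0⊕0⊕0⊕0⊕0⊕0⊕0⊕1⊕0⊕1⊕0⊕0 = 0
p4 = XOR of data positions {5,6,7,12,13,14,15,20,21,22,23,28,29,30,31} = 1⊕1⊕0⊕0⊕0⊕0⊕0⊕0⊕1⊕0⊕1⊕0⊕1⊕0⊕0 = 1
p8 = XOR of data positions {9,10,11,12,13,14,15,24,25,26,27,28,29,30,31} = 1⊕0⊕0⊕0⊕0⊕0⊕0⊕1⊕1⊕0⊕1⊕0⊕1⊕0⊕0 = 1
p16 = XOR of data positions {17,18,19,20,21,22,23,24,25,26,27,28,29,30,31} = 1⊕0⊕0⊕0⊕1⊕0⊕1⊕1⊕1⊕0⊕1⊕0⊕1⊕0⊕0 = 1
Codeword b1..b31 = 1011110110000001100010111010100

1011110110000001100010111010100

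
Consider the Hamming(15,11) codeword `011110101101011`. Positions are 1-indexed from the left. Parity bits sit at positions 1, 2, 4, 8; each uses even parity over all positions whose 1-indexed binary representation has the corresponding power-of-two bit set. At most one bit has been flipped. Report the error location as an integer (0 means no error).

s1: b1⊕b3⊕b5⊕b7⊕b9⊕b11⊕b13⊕b15 = 0⊕1⊕1⊕1⊕1⊕0⊕0⊕1 = 1
s2: b2⊕b3⊕b6⊕b7⊕b10⊕b11⊕b14⊕b15 = 1⊕1⊕0⊕1⊕1⊕0⊕1⊕1 = 0
s4: b4⊕b5⊕b6⊕b7⊕b12⊕b13⊕b14⊕b15 = 1⊕1⊕0⊕1⊕1⊕0⊕1⊕1 = 0
s8: b8⊕b9⊕b10⊕b11⊕b12⊕b13⊕b14⊕b15 = 0⊕1⊕1⊕0⊕1⊕0⊕1⊕1 = 1
Syndrome (s8...s1) = 1001 → position 9.

9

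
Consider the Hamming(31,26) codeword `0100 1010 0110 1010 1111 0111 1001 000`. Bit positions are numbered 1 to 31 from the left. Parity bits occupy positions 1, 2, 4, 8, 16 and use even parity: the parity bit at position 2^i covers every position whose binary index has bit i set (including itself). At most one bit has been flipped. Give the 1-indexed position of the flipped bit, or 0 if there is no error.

s1: b1⊕b3⊕b5⊕b7⊕b9⊕b11⊕b13⊕b15⊕b17⊕b19⊕b21⊕b23⊕b25⊕b27⊕b29⊕b31 = 0⊕0⊕1⊕1⊕0⊕1⊕1⊕1⊕1⊕1⊕0⊕1⊕1⊕0⊕0⊕0 = 1
s2: b2⊕b3⊕b6⊕b7⊕b10⊕b11⊕b14⊕b15⊕b18⊕b19⊕b22⊕b23⊕b26⊕b27⊕b30⊕b31 = 1⊕0⊕0⊕1⊕1⊕1⊕0⊕1⊕1⊕1⊕1⊕1⊕0⊕0⊕0⊕0 = 1
s4: b4⊕b5⊕b6⊕b7⊕b12⊕b13⊕b14⊕b15⊕b20⊕b21⊕b22⊕b23⊕b28⊕b29⊕b30⊕b31 = 0⊕1⊕0⊕1⊕0⊕1⊕0⊕1⊕1⊕0⊕1⊕1⊕1⊕0⊕0⊕0 = 0
s8: b8⊕b9⊕b10⊕b11⊕b12⊕b13⊕b14⊕b15⊕b24⊕b25⊕b26⊕b27⊕b28⊕b29⊕b30⊕b31 = 0⊕0⊕1⊕1⊕0⊕1⊕0⊕1⊕1⊕1⊕0⊕0⊕1⊕0⊕0⊕0 = 1
s16: b16⊕b17⊕b18⊕b19⊕b20⊕b21⊕b22⊕b23⊕b24⊕b25⊕b26⊕b27⊕b28⊕b29⊕b30⊕b31 = 0⊕1⊕1⊕1⊕1⊕0⊕1⊕1⊕1⊕1⊕0⊕0⊕1⊕0⊕0⊕0 = 1
Syndrome (s16...s1) = 11011 → position 27.

27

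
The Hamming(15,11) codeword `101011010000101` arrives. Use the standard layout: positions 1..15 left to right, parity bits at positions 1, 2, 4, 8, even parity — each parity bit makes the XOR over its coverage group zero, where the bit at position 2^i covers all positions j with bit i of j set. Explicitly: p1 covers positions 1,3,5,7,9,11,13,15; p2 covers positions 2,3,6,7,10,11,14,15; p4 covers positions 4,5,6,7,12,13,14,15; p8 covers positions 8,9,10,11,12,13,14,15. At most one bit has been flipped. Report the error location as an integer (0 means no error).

s1: b1⊕b3⊕b5⊕b7⊕b9⊕b11⊕b13⊕b15 = 1⊕1⊕1⊕0⊕0⊕0⊕1⊕1 = 1
s2: b2⊕b3⊕b6⊕b7⊕b10⊕b11⊕b14⊕b15 = 0⊕1⊕1⊕0⊕0⊕0⊕0⊕1 = 1
s4: b4⊕b5⊕b6⊕b7⊕b12⊕b13⊕b14⊕b15 = 0⊕1⊕1⊕0⊕0⊕1⊕0⊕1 = 0
s8: b8⊕b9⊕b10⊕b11⊕b12⊕b13⊕b14⊕b15 = 1⊕0⊕0⊕0⊕0⊕1⊕0⊕1 = 1
Syndrome (s8...s1) = 1011 → position 11.

11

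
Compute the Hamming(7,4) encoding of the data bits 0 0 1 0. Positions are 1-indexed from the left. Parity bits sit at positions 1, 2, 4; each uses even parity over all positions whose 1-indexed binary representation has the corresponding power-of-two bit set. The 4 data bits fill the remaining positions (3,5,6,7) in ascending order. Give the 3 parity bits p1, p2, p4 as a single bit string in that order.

011

Place data bits at non-power-of-two positions: b3=0, b5=0, b6=1, b7=0.
p1 = XOR of data positions {3,5,7} = 0⊕0⊕0 = 0
p2 = XOR of data positions {3,6,7} = 0⊕1⊕0 = 1
p4 = XOR of data positions {5,6,7} = 0⊕1⊕0 = 1
Parity bits p1,p2,p4 = 011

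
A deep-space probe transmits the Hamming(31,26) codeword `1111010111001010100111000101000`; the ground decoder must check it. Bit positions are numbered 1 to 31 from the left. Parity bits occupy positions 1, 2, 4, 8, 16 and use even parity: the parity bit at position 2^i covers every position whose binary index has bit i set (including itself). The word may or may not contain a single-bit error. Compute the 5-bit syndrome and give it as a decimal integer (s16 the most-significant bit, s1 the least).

11

s1: b1⊕b3⊕b5⊕b7⊕b9⊕b11⊕b13⊕b15⊕b17⊕b19⊕b21⊕b23⊕b25⊕b27⊕b29⊕b31 = 1⊕1⊕0⊕0⊕1⊕0⊕1⊕1⊕1⊕0⊕1⊕0⊕0⊕0⊕0⊕0 = 1
s2: b2⊕b3⊕b6⊕b7⊕b10⊕b11⊕b14⊕b15⊕b18⊕b19⊕b22⊕b23⊕b26⊕b27⊕b30⊕b31 = 1⊕1⊕1⊕0⊕1⊕0⊕0⊕1⊕0⊕0⊕1⊕0⊕1⊕0⊕0⊕0 = 1
s4: b4⊕b5⊕b6⊕b7⊕b12⊕b13⊕b14⊕b15⊕b20⊕b21⊕b22⊕b23⊕b28⊕b29⊕b30⊕b31 = 1⊕0⊕1⊕0⊕0⊕1⊕0⊕1⊕1⊕1⊕1⊕0⊕1⊕0⊕0⊕0 = 0
s8: b8⊕b9⊕b10⊕b11⊕b12⊕b13⊕b14⊕b15⊕b24⊕b25⊕b26⊕b27⊕b28⊕b29⊕b30⊕b31 = 1⊕1⊕1⊕0⊕0⊕1⊕0⊕1⊕0⊕0⊕1⊕0⊕1⊕0⊕0⊕0 = 1
s16: b16⊕b17⊕b18⊕b19⊕b20⊕b21⊕b22⊕b23⊕b24⊕b25⊕b26⊕b27⊕b28⊕b29⊕b30⊕b31 = 0⊕1⊕0⊕0⊕1⊕1⊕1⊕0⊕0⊕0⊕1⊕0⊕1⊕0⊕0⊕0 = 0
Syndrome (s16...s1) = 01011 → position 11.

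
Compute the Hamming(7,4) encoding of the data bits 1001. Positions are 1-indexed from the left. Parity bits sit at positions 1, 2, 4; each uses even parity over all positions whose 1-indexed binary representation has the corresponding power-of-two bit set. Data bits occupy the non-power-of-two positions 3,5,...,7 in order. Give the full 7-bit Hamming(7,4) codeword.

0011001

Place data bits at non-power-of-two positions: b3=1, b5=0, b6=0, b7=1.
p1 = XOR of data positions {3,5,7} = 1⊕0⊕1 = 0
p2 = XOR of data positions {3,6,7} = 1⊕0⊕1 = 0
p4 = XOR of data positions {5,6,7} = 0⊕0⊕1 = 1
Codeword b1..b7 = 0011001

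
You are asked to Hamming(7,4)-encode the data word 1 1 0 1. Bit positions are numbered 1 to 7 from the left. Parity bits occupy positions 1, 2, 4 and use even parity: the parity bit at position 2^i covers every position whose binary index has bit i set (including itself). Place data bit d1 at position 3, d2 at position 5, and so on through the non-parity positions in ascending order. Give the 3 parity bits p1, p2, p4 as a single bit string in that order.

100

Place data bits at non-power-of-two positions: b3=1, b5=1, b6=0, b7=1.
p1 = XOR of data positions {3,5,7} = 1⊕1⊕1 = 1
p2 = XOR of data positions {3,6,7} = 1⊕0⊕1 = 0
p4 = XOR of data positions {5,6,7} = 1⊕0⊕1 = 0
Parity bits p1,p2,p4 = 100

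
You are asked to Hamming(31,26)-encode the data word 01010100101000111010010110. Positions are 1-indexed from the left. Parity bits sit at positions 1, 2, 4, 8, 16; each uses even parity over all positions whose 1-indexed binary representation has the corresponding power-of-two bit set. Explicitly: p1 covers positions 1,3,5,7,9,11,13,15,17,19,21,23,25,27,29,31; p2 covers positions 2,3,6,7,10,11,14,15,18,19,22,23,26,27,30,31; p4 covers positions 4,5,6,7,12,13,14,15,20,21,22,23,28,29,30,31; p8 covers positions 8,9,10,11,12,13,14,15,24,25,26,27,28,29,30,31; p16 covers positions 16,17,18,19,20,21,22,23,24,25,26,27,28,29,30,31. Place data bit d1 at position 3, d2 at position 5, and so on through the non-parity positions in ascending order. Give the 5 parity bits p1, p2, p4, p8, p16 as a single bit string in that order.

Place data bits at non-power-of-two positions: b3=0, b5=1, b6=0, b7=1, b9=0, b10=1, b11=0, b12=0, b13=1, b14=0, b15=1, b17=0, b18=0, b19=0, b20=1, b21=1, b22=1, b23=0, b24=1, b25=0, b26=0, b27=1, b28=0, b29=1, b30=1, b31=0.
p1 = XOR of data positions {3,5,7,9,11,13,15,17,19,21,23,25,27,29,31} = 0⊕1⊕1⊕0⊕0⊕1⊕1⊕0⊕0⊕1⊕0⊕0⊕1⊕1⊕0 = 1
p2 = XOR of data positions {3,6,7,10,11,14,15,18,19,22,23,26,27,30,31} = 0⊕0⊕1⊕1⊕0⊕0⊕1⊕0⊕0⊕1⊕0⊕0⊕1⊕1⊕0 = 0
p4 = XOR of data positions {5,6,7,12,13,14,15,20,21,22,23,28,29,30,31} = 1⊕0⊕1⊕0⊕1⊕0⊕1⊕1⊕1⊕1⊕0⊕0⊕1⊕1⊕0 = 1
p8 = XOR of data positions {9,10,11,12,13,14,15,24,25,26,27,28,29,30,31} = 0⊕1⊕0⊕0⊕1⊕0⊕1⊕1⊕0⊕0⊕1⊕0⊕1⊕1⊕0 = 1
p16 = XOR of data positions {17,18,19,20,21,22,23,24,25,26,27,28,29,30,31} = 0⊕0⊕0⊕1⊕1⊕1⊕0⊕1⊕0⊕0⊕1⊕0⊕1⊕1⊕0 = 1
Parity bits p1,p2,p4,p8,p16 = 10111

10111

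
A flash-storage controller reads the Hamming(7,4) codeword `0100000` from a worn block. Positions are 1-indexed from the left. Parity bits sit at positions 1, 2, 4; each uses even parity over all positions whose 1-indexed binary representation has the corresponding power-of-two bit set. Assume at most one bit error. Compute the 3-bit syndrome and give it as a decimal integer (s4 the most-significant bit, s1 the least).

s1: b1⊕b3⊕b5⊕b7 = 0⊕0⊕0⊕0 = 0
s2: b2⊕b3⊕b6⊕b7 = 1⊕0⊕0⊕0 = 1
s4: b4⊕b5⊕b6⊕b7 = 0⊕0⊕0⊕0 = 0
Syndrome (s4...s1) = 010 → position 2.

2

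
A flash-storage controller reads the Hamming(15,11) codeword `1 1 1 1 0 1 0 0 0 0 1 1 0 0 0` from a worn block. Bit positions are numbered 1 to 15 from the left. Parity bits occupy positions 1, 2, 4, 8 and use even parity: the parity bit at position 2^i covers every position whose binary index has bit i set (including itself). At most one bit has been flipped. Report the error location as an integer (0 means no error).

s1: b1⊕b3⊕b5⊕b7⊕b9⊕b11⊕b13⊕b15 = 1⊕1⊕0⊕0⊕0⊕1⊕0⊕0 = 1
s2: b2⊕b3⊕b6⊕b7⊕b10⊕b11⊕b14⊕b15 = 1⊕1⊕1⊕0⊕0⊕1⊕0⊕0 = 0
s4: b4⊕b5⊕b6⊕b7⊕b12⊕b13⊕b14⊕b15 = 1⊕0⊕1⊕0⊕1⊕0⊕0⊕0 = 1
s8: b8⊕b9⊕b10⊕b11⊕b12⊕b13⊕b14⊕b15 = 0⊕0⊕0⊕1⊕1⊕0⊕0⊕0 = 0
Syndrome (s8...s1) = 0101 → position 5.

5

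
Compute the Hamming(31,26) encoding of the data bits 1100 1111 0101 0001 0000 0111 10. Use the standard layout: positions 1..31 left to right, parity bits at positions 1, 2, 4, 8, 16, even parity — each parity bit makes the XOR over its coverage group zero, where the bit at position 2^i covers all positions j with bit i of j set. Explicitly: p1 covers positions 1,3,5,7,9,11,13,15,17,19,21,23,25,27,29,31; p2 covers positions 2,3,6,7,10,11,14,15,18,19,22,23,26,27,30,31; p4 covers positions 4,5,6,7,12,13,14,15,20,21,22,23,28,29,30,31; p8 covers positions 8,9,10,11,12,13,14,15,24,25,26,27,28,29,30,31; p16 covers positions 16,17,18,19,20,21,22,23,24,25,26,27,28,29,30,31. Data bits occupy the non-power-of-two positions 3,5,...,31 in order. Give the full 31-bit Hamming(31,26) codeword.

0011100111110100100010000011110

Place data bits at non-power-of-two positions: b3=1, b5=1, b6=0, b7=0, b9=1, b10=1, b11=1, b12=1, b13=0, b14=1, b15=0, b17=1, b18=0, b19=0, b20=0, b21=1, b22=0, b23=0, b24=0, b25=0, b26=0, b27=1, b28=1, b29=1, b30=1, b31=0.
p1 = XOR of data positions {3,5,7,9,11,13,15,17,19,21,23,25,27,29,31} = 1⊕1⊕0⊕1⊕1⊕0⊕0⊕1⊕0⊕1⊕0⊕0⊕1⊕1⊕0 = 0
p2 = XOR of data positions {3,6,7,10,11,14,15,18,19,22,23,26,27,30,31} = 1⊕0⊕0⊕1⊕1⊕1⊕0⊕0⊕0⊕0⊕0⊕0⊕1⊕1⊕0 = 0
p4 = XOR of data positions {5,6,7,12,13,14,15,20,21,22,23,28,29,30,31} = 1⊕0⊕0⊕1⊕0⊕1⊕0⊕0⊕1⊕0⊕0⊕1⊕1⊕1⊕0 = 1
p8 = XOR of data positions {9,10,11,12,13,14,15,24,25,26,27,28,29,30,31} = 1⊕1⊕1⊕1⊕0⊕1⊕0⊕0⊕0⊕0⊕1⊕1⊕1⊕1⊕0 = 1
p16 = XOR of data positions {17,18,19,20,21,22,23,24,25,26,27,28,29,30,31} = 1⊕0⊕0⊕0⊕1⊕0⊕0⊕0⊕0⊕0⊕1⊕1⊕1⊕1⊕0 = 0
Codeword b1..b31 = 0011100111110100100010000011110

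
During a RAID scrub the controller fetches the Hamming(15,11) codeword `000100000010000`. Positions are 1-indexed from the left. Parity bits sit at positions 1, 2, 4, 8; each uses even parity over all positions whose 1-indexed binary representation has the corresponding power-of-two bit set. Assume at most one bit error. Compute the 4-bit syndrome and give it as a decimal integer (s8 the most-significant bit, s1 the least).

15

s1: b1⊕b3⊕b5⊕b7⊕b9⊕b11⊕b13⊕b15 = 0⊕0⊕0⊕0⊕0⊕1⊕0⊕0 = 1
s2: b2⊕b3⊕b6⊕b7⊕b10⊕b11⊕b14⊕b15 = 0⊕0⊕0⊕0⊕0⊕1⊕0⊕0 = 1
s4: b4⊕b5⊕b6⊕b7⊕b12⊕b13⊕b14⊕b15 = 1⊕0⊕0⊕0⊕0⊕0⊕0⊕0 = 1
s8: b8⊕b9⊕b10⊕b11⊕b12⊕b13⊕b14⊕b15 = 0⊕0⊕0⊕1⊕0⊕0⊕0⊕0 = 1
Syndrome (s8...s1) = 1111 → position 15.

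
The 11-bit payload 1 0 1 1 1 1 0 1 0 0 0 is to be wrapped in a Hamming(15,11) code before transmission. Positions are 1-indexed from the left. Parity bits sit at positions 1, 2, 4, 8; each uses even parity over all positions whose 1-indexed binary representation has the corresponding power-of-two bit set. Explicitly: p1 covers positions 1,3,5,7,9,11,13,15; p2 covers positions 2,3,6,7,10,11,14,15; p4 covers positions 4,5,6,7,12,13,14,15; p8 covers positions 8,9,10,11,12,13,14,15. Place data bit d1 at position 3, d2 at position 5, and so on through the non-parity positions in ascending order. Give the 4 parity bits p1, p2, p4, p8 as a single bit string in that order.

1011

Place data bits at non-power-of-two positions: b3=1, b5=0, b6=1, b7=1, b9=1, b10=1, b11=0, b12=1, b13=0, b14=0, b15=0.
p1 = XOR of data positions {3,5,7,9,11,13,15} = 1⊕0⊕1⊕1⊕0⊕0⊕0 = 1
p2 = XOR of data positions {3,6,7,10,11,14,15} = 1⊕1⊕1⊕1⊕0⊕0⊕0 = 0
p4 = XOR of data positions {5,6,7,12,13,14,15} = 0⊕1⊕1⊕1⊕0⊕0⊕0 = 1
p8 = XOR of data positions {9,10,11,12,13,14,15} = 1⊕1⊕0⊕1⊕0⊕0⊕0 = 1
Parity bits p1,p2,p4,p8 = 1011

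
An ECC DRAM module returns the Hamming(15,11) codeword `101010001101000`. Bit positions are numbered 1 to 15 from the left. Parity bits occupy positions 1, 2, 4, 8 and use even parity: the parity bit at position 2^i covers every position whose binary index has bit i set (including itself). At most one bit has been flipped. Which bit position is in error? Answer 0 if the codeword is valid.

8

s1: b1⊕b3⊕b5⊕b7⊕b9⊕b11⊕b13⊕b15 = 1⊕1⊕1⊕0⊕1⊕0⊕0⊕0 = 0
s2: b2⊕b3⊕b6⊕b7⊕b10⊕b11⊕b14⊕b15 = 0⊕1⊕0⊕0⊕1⊕0⊕0⊕0 = 0
s4: b4⊕b5⊕b6⊕b7⊕b12⊕b13⊕b14⊕b15 = 0⊕1⊕0⊕0⊕1⊕0⊕0⊕0 = 0
s8: b8⊕b9⊕b10⊕b11⊕b12⊕b13⊕b14⊕b15 = 0⊕1⊕1⊕0⊕1⊕0⊕0⊕0 = 1
Syndrome (s8...s1) = 1000 → position 8.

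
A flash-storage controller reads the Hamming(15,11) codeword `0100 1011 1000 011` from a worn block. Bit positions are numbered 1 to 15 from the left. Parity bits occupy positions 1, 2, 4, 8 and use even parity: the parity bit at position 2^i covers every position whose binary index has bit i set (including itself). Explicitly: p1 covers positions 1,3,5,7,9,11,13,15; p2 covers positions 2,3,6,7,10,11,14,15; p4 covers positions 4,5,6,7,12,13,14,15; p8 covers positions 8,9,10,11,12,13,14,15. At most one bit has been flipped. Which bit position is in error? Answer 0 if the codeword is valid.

s1: b1⊕b3⊕b5⊕b7⊕b9⊕b11⊕b13⊕b15 = 0⊕0⊕1⊕1⊕1⊕0⊕0⊕1 = 0
s2: b2⊕b3⊕b6⊕b7⊕b10⊕b11⊕b14⊕b15 = 1⊕0⊕0⊕1⊕0⊕0⊕1⊕1 = 0
s4: b4⊕b5⊕b6⊕b7⊕b12⊕b13⊕b14⊕b15 = 0⊕1⊕0⊕1⊕0⊕0⊕1⊕1 = 0
s8: b8⊕b9⊕b10⊕b11⊕b12⊕b13⊕b14⊕b15 = 1⊕1⊕0⊕0⊕0⊕0⊕1⊕1 = 0
Syndrome (s8...s1) = 0000 → position 0 (no error).

0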